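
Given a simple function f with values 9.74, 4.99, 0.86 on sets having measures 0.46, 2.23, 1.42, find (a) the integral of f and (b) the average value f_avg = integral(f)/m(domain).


Step 1: Integral = sum(value_i * measure_i)
= 9.74*0.46 + 4.99*2.23 + 0.86*1.42
= 4.4804 + 11.1277 + 1.2212
= 16.8293
Step 2: Total measure of domain = 0.46 + 2.23 + 1.42 = 4.11
Step 3: Average value = 16.8293 / 4.11 = 4.09472


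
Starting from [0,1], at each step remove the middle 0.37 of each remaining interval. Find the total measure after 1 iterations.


Step 1: At each step, fraction remaining = 1 - 0.37 = 0.63
Step 2: After 1 steps, measure = (0.63)^1
Step 3: Computing the power step by step:
  After step 1: 0.63
Result = 0.63


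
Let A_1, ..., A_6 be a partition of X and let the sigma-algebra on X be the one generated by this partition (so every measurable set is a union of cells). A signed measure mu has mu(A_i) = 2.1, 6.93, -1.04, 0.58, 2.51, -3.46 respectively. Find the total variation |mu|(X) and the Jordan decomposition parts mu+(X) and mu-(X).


Step 1: Every measurable set is a union of atoms (the cells / points), so a Hahn decomposition is
  obtained by grouping atoms by sign: P = union of atoms with mu > 0, N = union of the remaining atoms.
  Atoms in P (indices): 1, 2, 4, 5;  atoms in N (indices): 3, 6
  Positive values: 2.1, 6.93, 0.58, 2.51
  Negative values: -1.04, -3.46
Step 2: mu+(X) = mu(P) = sum of positive atom values = 12.12
Step 3: mu-(X) = -mu(N) = sum of |negative atom values| = 4.5
Step 4: |mu|(X) = mu+(X) + mu-(X) = 12.12 + 4.5 = 16.62


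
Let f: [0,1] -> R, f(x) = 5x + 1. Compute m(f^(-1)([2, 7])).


f^(-1)([2, 7]) = {x : 2 <= 5x + 1 <= 7}
Solving: (2 - 1)/5 <= x <= (7 - 1)/5
= [0.2, 1.2]
Intersecting with [0,1]: [0.2, 1]
Measure = 1 - 0.2 = 0.8


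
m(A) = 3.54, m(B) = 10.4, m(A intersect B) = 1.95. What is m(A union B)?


By inclusion-exclusion: m(A u B) = m(A) + m(B) - m(A n B)
= 3.54 + 10.4 - 1.95
= 11.99


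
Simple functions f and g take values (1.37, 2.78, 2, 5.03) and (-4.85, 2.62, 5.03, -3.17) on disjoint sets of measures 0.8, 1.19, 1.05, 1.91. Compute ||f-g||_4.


Step 1: Compute differences f_i - g_i:
  1.37 - -4.85 = 6.22
  2.78 - 2.62 = 0.16
  2 - 5.03 = -3.03
  5.03 - -3.17 = 8.2
Step 2: Compute |diff|^4 * measure for each set:
  |6.22|^4 * 0.8 = 1496.792295 * 0.8 = 1197.433836
  |0.16|^4 * 1.19 = 6.553600e-04 * 1.19 = 7.798784e-04
  |-3.03|^4 * 1.05 = 84.288925 * 1.05 = 88.503371
  |8.2|^4 * 1.91 = 4521.2176 * 1.91 = 8635.525616
Step 3: Sum = 9921.463603
Step 4: ||f-g||_4 = (9921.463603)^(1/4) = 9.980308


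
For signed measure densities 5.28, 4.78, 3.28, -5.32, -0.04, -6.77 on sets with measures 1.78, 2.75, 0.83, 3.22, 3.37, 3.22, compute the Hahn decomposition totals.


Step 1: Compute signed measure on each set:
  Set 1: 5.28 * 1.78 = 9.3984
  Set 2: 4.78 * 2.75 = 13.145
  Set 3: 3.28 * 0.83 = 2.7224
  Set 4: -5.32 * 3.22 = -17.1304
  Set 5: -0.04 * 3.37 = -0.1348
  Set 6: -6.77 * 3.22 = -21.7994
Step 2: Total signed measure = (9.3984) + (13.145) + (2.7224) + (-17.1304) + (-0.1348) + (-21.7994)
     = -13.7988
Step 3: Positive part mu+(X) = sum of positive contributions = 25.2658
Step 4: Negative part mu-(X) = |sum of negative contributions| = 39.0646


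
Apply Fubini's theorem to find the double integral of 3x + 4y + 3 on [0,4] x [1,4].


By Fubini, integrate in x first, then y.
Step 1: Fix y, integrate over x in [0,4]:
  integral(3x + 4y + 3, x=0..4)
  = 3*(4^2 - 0^2)/2 + (4y + 3)*(4 - 0)
  = 24 + (4y + 3)*4
  = 24 + 16y + 12
  = 36 + 16y
Step 2: Integrate over y in [1,4]:
  integral(36 + 16y, y=1..4)
  = 36*3 + 16*(4^2 - 1^2)/2
  = 108 + 120
  = 228


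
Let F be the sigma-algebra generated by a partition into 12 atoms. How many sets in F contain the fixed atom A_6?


Each element of F is a union of some subset S of the 12 atoms.
The element contains A_6 iff A_6 is in S.
So we count subsets S of {A_1,...,A_12} with A_6 in S: choose freely among the other 11 atoms.
Count = 2^(12-1) = 2^11 = 2048.


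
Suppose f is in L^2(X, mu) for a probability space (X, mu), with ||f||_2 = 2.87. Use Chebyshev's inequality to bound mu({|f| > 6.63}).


Chebyshev/Markov inequality: mu(|f| > eps) <= (||f||_p / eps)^p
Step 1: ||f||_2 / eps = 2.87 / 6.63 = 0.432881
Step 2: Raise to power p = 2:
  (0.432881)^2 = 0.187386
Step 3: Therefore mu(|f| > 6.63) <= 0.187386


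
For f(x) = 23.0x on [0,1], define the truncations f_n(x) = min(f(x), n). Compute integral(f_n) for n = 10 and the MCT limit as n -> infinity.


f(x) = 23.0x on [0,1]; f_n(x) = min(23.0x, n). At n = 10:
Step 1: f(x) reaches 10 at x = 10/23.0 = 0.434783
Step 2: integral(f_10) = integral(23.0x, 0, 0.434783) + integral(10, 0.434783, 1)
       = 23.0*0.434783^2/2 + 10*(1 - 0.434783)
       = 2.173913 + 5.652174
       = 7.826087
Step 3: As n -> infinity, f_n increases to f, so by MCT integral(f_n) -> integral(f) = 23.0/2 = 11.5.
Convergence: integral(f_10) = 7.826087 -> 11.5 as n -> infinity


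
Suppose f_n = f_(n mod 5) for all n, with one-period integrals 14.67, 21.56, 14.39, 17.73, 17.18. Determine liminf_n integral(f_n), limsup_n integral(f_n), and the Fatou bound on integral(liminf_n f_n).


The sequence (integral(f_n)) is periodic with period 5, repeating the values 14.67, 21.56, 14.39, 17.73, 17.18 indefinitely.
Step 1: For a periodic sequence, every tail (a_m, a_(m+1), ...) contains all 5 period values infinitely often.
Step 2: Hence inf of every tail = min of the period values = min(14.67, 21.56, 14.39, 17.73, 17.18) = 14.39.
        liminf_n integral(f_n) = sup over m of (inf of tail from m) = 14.39.
Step 3: Similarly sup of every tail = max of the period values = 21.56.
        limsup_n integral(f_n) = 21.56.
Step 4: Fatou's lemma: integral(liminf_n f_n) <= liminf_n integral(f_n) = 14.39.
        So the integral of the pointwise liminf is at most 14.39.


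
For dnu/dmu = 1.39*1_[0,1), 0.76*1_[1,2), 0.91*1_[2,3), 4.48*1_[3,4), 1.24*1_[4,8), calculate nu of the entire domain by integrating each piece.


Integrate each piece of the Radon-Nikodym derivative:
Step 1: integral_0^1 1.39 dx = 1.39*(1-0) = 1.39*1 = 1.39
Step 2: integral_1^2 0.76 dx = 0.76*(2-1) = 0.76*1 = 0.76
Step 3: integral_2^3 0.91 dx = 0.91*(3-2) = 0.91*1 = 0.91
Step 4: integral_3^4 4.48 dx = 4.48*(4-3) = 4.48*1 = 4.48
Step 5: integral_4^8 1.24 dx = 1.24*(8-4) = 1.24*4 = 4.96
Total: 1.39 + 0.76 + 0.91 + 4.48 + 4.96 = 12.5


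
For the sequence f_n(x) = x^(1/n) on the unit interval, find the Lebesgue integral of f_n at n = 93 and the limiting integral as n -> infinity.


At n = 93: f_93(x) = x^(1/93).
Step 1: integral(x^(1/93), 0, 1) = [x^(1/93+1) / (1/93+1)] from 0 to 1
     = 1 / (1/93 + 1) = 1 / ((93+1)/93) = 93/(93+1)
     = 93/94 = 0.989362
Step 2: As n -> infinity, f_n(x) = x^(1/n) -> 1 for x in (0,1], and f_n is increasing in n.
By MCT, lim_n integral(f_n) = integral(lim_n f_n) = integral(1, 0, 1) = 1.
Step 3: Verify convergence: 93/94 = 0.989362 -> 1


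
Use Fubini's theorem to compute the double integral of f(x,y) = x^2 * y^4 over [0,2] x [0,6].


By Fubini's theorem, the double integral factors as a product of single integrals:
Step 1: integral_0^2 x^2 dx = [x^3/3] from 0 to 2
     = 2^3/3 = 2.666667
Step 2: integral_0^6 y^4 dy = [y^5/5] from 0 to 6
     = 6^5/5 = 1555.2
Step 3: Double integral = 2.666667 * 1555.2 = 4147.2


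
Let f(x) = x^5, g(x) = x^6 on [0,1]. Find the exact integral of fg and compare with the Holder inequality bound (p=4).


Step 1: Exact integral of f*g = integral(x^11, 0, 1) = 1/12
     = 0.083333
Step 2: Holder bound with p=4, q=1.333333:
  ||f||_p = (integral x^20 dx)^(1/4) = (1/21)^(1/4) = 0.467138
  ||g||_q = (integral x^8 dx)^(1/1.333333) = (1/9)^(1/1.333333) = 0.19245
Step 3: Holder bound = ||f||_p * ||g||_q = 0.467138 * 0.19245 = 0.089901
Verification: 0.083333 <= 0.089901 (Holder holds)


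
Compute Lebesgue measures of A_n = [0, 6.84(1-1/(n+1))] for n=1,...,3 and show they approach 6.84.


By continuity of measure from below: if A_n increases to A, then m(A_n) -> m(A).
Here A = [0, 6.84], so m(A) = 6.84
Step 1: a_1 = 6.84*(1 - 1/2) = 3.42, m(A_1) = 3.42
Step 2: a_2 = 6.84*(1 - 1/3) = 4.56, m(A_2) = 4.56
Step 3: a_3 = 6.84*(1 - 1/4) = 5.13, m(A_3) = 5.13
Limit: m(A_n) -> m([0,6.84]) = 6.84


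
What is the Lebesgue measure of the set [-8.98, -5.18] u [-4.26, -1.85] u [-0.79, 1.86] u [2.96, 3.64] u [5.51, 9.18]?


For pairwise disjoint intervals, m(union) = sum of lengths.
= (-5.18 - -8.98) + (-1.85 - -4.26) + (1.86 - -0.79) + (3.64 - 2.96) + (9.18 - 5.51)
= 3.8 + 2.41 + 2.65 + 0.68 + 3.67
= 13.21


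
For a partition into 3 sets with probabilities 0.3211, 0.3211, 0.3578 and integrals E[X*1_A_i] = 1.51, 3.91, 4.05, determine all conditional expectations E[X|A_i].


For each cell A_i: E[X|A_i] = E[X*1_A_i] / P(A_i)
Step 1: E[X|A_1] = 1.51 / 0.3211 = 4.702585
Step 2: E[X|A_2] = 3.91 / 0.3211 = 12.176892
Step 3: E[X|A_3] = 4.05 / 0.3578 = 11.319173
Verification: E[X] = sum E[X*1_A_i] = 1.51 + 3.91 + 4.05 = 9.47


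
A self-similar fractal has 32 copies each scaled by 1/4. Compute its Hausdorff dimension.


For a self-similar set with N copies scaled by 1/r:
dim_H = log(N)/log(r) = log(32)/log(4)
= 3.465736/1.386294
= 2.5


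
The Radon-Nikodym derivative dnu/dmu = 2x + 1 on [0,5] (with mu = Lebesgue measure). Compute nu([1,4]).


nu(A) = integral_A (dnu/dmu) dmu = integral_1^4 (2x + 1) dx
Step 1: Antiderivative F(x) = (2/2)x^2 + 1x
Step 2: F(4) = (2/2)*4^2 + 1*4 = 16 + 4 = 20
Step 3: F(1) = (2/2)*1^2 + 1*1 = 1 + 1 = 2
Step 4: nu([1,4]) = F(4) - F(1) = 20 - 2 = 18


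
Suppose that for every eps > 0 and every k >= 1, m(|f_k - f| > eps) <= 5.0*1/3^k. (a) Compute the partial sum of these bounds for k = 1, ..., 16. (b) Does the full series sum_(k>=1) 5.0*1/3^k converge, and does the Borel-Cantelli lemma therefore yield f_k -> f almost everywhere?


Step 1: List the terms 5.0*1/3^k for k = 1 to 16:
  k=1: 1.666667
  k=2: 0.555556
  k=3: 0.185185
  k=4: 0.061728
  k=5: 0.020576
  k=6: 0.006859
  k=7: 0.002286
  k=8: 7.620790e-04
  k=9: 2.540263e-04
  k=10: 8.467544e-05
  k=11: 2.822515e-05
  k=12: 9.408382e-06
  k=13: 3.136127e-06
  k=14: 1.045376e-06
  k=15: 3.484586e-07
  k=16: 1.161529e-07
Step 2: Partial sum = 1.666667 + 0.555556 + 0.185185 + 0.061728 + 0.020576 + 0.006859 + 0.002286 + 7.620790e-04 + 2.540263e-04 + 8.467544e-05 + 2.822515e-05 + 9.408382e-06 + 3.136127e-06 + 1.045376e-06 + 3.484586e-07 + 1.161529e-07
     = 2.5
Step 3: The full series sum_(k>=1) 5.0*1/3^k converges (geometric series with ratio 1/3 < 1; a constant multiple of a convergent series converges).
Step 4: Fix eps > 0. Since sum_k m(|f_k - f| > eps) < infinity, the Borel-Cantelli lemma gives
        m(limsup_k {|f_k - f| > eps}) = 0, i.e. for a.e. x, |f_k(x) - f(x)| <= eps for all large k.
        Applying this with eps = 1/j for j = 1, 2, ... and intersecting the countably many full-measure sets,
        for a.e. x we get limsup_k |f_k(x) - f(x)| <= 1/j for every j, hence f_k -> f almost everywhere.
Conclusion: series converges; Borel-Cantelli yields f_k -> f a.e.


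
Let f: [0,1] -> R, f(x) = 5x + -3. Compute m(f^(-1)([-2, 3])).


f^(-1)([-2, 3]) = {x : -2 <= 5x + -3 <= 3}
Solving: (-2 - -3)/5 <= x <= (3 - -3)/5
= [0.2, 1.2]
Intersecting with [0,1]: [0.2, 1]
Measure = 1 - 0.2 = 0.8


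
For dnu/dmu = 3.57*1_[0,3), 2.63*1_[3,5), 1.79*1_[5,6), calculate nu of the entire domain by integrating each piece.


Integrate each piece of the Radon-Nikodym derivative:
Step 1: integral_0^3 3.57 dx = 3.57*(3-0) = 3.57*3 = 10.71
Step 2: integral_3^5 2.63 dx = 2.63*(5-3) = 2.63*2 = 5.26
Step 3: integral_5^6 1.79 dx = 1.79*(6-5) = 1.79*1 = 1.79
Total: 10.71 + 5.26 + 1.79 = 17.76


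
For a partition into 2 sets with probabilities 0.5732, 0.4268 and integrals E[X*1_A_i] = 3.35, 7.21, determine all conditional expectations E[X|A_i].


For each cell A_i: E[X|A_i] = E[X*1_A_i] / P(A_i)
Step 1: E[X|A_1] = 3.35 / 0.5732 = 5.844382
Step 2: E[X|A_2] = 7.21 / 0.4268 = 16.893158
Verification: E[X] = sum E[X*1_A_i] = 3.35 + 7.21 = 10.56


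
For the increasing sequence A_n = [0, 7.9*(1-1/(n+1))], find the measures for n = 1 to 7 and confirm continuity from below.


By continuity of measure from below: if A_n increases to A, then m(A_n) -> m(A).
Here A = [0, 7.9], so m(A) = 7.9
Step 1: a_1 = 7.9*(1 - 1/2) = 3.95, m(A_1) = 3.95
Step 2: a_2 = 7.9*(1 - 1/3) = 5.2667, m(A_2) = 5.2667
Step 3: a_3 = 7.9*(1 - 1/4) = 5.925, m(A_3) = 5.925
Step 4: a_4 = 7.9*(1 - 1/5) = 6.32, m(A_4) = 6.32
Step 5: a_5 = 7.9*(1 - 1/6) = 6.5833, m(A_5) = 6.5833
Step 6: a_6 = 7.9*(1 - 1/7) = 6.7714, m(A_6) = 6.7714
Step 7: a_7 = 7.9*(1 - 1/8) = 6.9125, m(A_7) = 6.9125
Limit: m(A_n) -> m([0,7.9]) = 7.9


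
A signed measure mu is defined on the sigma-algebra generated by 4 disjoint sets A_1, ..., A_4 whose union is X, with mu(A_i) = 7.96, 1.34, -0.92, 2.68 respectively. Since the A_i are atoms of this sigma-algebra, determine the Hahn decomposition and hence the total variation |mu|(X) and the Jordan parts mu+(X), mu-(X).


Step 1: Every measurable set is a union of atoms (the cells / points), so a Hahn decomposition is
  obtained by grouping atoms by sign: P = union of atoms with mu > 0, N = union of the remaining atoms.
  Atoms in P (indices): 1, 2, 4;  atoms in N (indices): 3
  Positive values: 7.96, 1.34, 2.68
  Negative values: -0.92
Step 2: mu+(X) = mu(P) = sum of positive atom values = 11.98
Step 3: mu-(X) = -mu(N) = sum of |negative atom values| = 0.92
Step 4: |mu|(X) = mu+(X) + mu-(X) = 11.98 + 0.92 = 12.9


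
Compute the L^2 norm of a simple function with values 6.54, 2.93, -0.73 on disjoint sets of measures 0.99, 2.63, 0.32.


Step 1: Compute |f_i|^2 for each value:
  |6.54|^2 = 42.7716
  |2.93|^2 = 8.5849
  |-0.73|^2 = 0.5329
Step 2: Multiply by measures and sum:
  42.7716 * 0.99 = 42.343884
  8.5849 * 2.63 = 22.578287
  0.5329 * 0.32 = 0.170528
Sum = 42.343884 + 22.578287 + 0.170528 = 65.092699
Step 3: Take the p-th root:
||f||_2 = (65.092699)^(1/2) = 8.068005


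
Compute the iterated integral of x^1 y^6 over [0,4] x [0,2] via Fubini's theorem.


By Fubini's theorem, the double integral factors as a product of single integrals:
Step 1: integral_0^4 x^1 dx = [x^2/2] from 0 to 4
     = 4^2/2 = 8
Step 2: integral_0^2 y^6 dy = [y^7/7] from 0 to 2
     = 2^7/7 = 18.285714
Step 3: Double integral = 8 * 18.285714 = 146.285714


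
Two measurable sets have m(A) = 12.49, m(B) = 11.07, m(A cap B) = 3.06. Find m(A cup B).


By inclusion-exclusion: m(A u B) = m(A) + m(B) - m(A n B)
= 12.49 + 11.07 - 3.06
= 20.5


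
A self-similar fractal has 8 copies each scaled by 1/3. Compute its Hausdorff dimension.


For a self-similar set with N copies scaled by 1/r:
dim_H = log(N)/log(r) = log(8)/log(3)
= 2.079442/1.098612
= 1.892789


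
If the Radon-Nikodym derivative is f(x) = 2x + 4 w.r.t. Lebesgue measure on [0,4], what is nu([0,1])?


nu(A) = integral_A (dnu/dmu) dmu = integral_0^1 (2x + 4) dx
Step 1: Antiderivative F(x) = (2/2)x^2 + 4x
Step 2: F(1) = (2/2)*1^2 + 4*1 = 1 + 4 = 5
Step 3: F(0) = (2/2)*0^2 + 4*0 = 0.0 + 0 = 0.0
Step 4: nu([0,1]) = F(1) - F(0) = 5 - 0.0 = 5


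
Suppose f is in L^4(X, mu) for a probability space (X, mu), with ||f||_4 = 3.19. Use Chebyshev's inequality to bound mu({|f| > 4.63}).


Chebyshev/Markov inequality: mu(|f| > eps) <= (||f||_p / eps)^p
Step 1: ||f||_4 / eps = 3.19 / 4.63 = 0.688985
Step 2: Raise to power p = 4:
  (0.688985)^4 = 0.22534
Step 3: Therefore mu(|f| > 4.63) <= 0.22534


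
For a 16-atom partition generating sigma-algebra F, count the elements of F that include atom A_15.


Each element of F is a union of some subset S of the 16 atoms.
The element contains A_15 iff A_15 is in S.
So we count subsets S of {A_1,...,A_16} with A_15 in S: choose freely among the other 15 atoms.
Count = 2^(16-1) = 2^15 = 32768.


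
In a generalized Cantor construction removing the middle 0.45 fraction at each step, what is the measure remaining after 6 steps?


Step 1: At each step, fraction remaining = 1 - 0.45 = 0.55
Step 2: After 6 steps, measure = (0.55)^6
Step 3: Computing the power step by step:
  After step 1: 0.55
  After step 2: 0.3025
  After step 3: 0.166375
  After step 4: 0.091506
  After step 5: 0.050328
  ...
Result = 0.027681


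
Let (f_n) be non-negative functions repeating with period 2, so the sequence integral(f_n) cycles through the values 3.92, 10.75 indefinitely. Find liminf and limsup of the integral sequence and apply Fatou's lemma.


The sequence (integral(f_n)) is periodic with period 2, repeating the values 3.92, 10.75 indefinitely.
Step 1: For a periodic sequence, every tail (a_m, a_(m+1), ...) contains all 2 period values infinitely often.
Step 2: Hence inf of every tail = min of the period values = min(3.92, 10.75) = 3.92.
        liminf_n integral(f_n) = sup over m of (inf of tail from m) = 3.92.
Step 3: Similarly sup of every tail = max of the period values = 10.75.
        limsup_n integral(f_n) = 10.75.
Step 4: Fatou's lemma: integral(liminf_n f_n) <= liminf_n integral(f_n) = 3.92.
        So the integral of the pointwise liminf is at most 3.92.


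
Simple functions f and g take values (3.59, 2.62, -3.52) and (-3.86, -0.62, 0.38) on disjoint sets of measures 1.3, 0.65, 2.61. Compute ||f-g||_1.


Step 1: Compute differences f_i - g_i:
  3.59 - -3.86 = 7.45
  2.62 - -0.62 = 3.24
  -3.52 - 0.38 = -3.9
Step 2: Compute |diff|^1 * measure for each set:
  |7.45|^1 * 1.3 = 7.45 * 1.3 = 9.685
  |3.24|^1 * 0.65 = 3.24 * 0.65 = 2.106
  |-3.9|^1 * 2.61 = 3.9 * 2.61 = 10.179
Step 3: Sum = 21.97
Step 4: ||f-g||_1 = (21.97)^(1/1) = 21.97


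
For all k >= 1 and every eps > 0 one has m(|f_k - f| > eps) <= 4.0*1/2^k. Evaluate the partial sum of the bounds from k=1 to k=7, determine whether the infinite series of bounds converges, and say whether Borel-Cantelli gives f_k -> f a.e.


Step 1: List the terms 4.0*1/2^k for k = 1 to 7:
  k=1: 2
  k=2: 1
  k=3: 0.5
  k=4: 0.25
  k=5: 0.125
  k=6: 0.0625
  k=7: 0.03125
Step 2: Partial sum = 2 + 1 + 0.5 + 0.25 + 0.125 + 0.0625 + 0.03125
     = 3.96875
Step 3: The full series sum_(k>=1) 4.0*1/2^k converges (geometric series with ratio 1/2 < 1; a constant multiple of a convergent series converges).
Step 4: Fix eps > 0. Since sum_k m(|f_k - f| > eps) < infinity, the Borel-Cantelli lemma gives
        m(limsup_k {|f_k - f| > eps}) = 0, i.e. for a.e. x, |f_k(x) - f(x)| <= eps for all large k.
        Applying this with eps = 1/j for j = 1, 2, ... and intersecting the countably many full-measure sets,
        for a.e. x we get limsup_k |f_k(x) - f(x)| <= 1/j for every j, hence f_k -> f almost everywhere.
Conclusion: series converges; Borel-Cantelli yields f_k -> f a.e.


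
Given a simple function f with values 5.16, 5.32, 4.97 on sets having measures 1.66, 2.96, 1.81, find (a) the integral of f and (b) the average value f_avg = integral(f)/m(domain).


Step 1: Integral = sum(value_i * measure_i)
= 5.16*1.66 + 5.32*2.96 + 4.97*1.81
= 8.5656 + 15.7472 + 8.9957
= 33.3085
Step 2: Total measure of domain = 1.66 + 2.96 + 1.81 = 6.43
Step 3: Average value = 33.3085 / 6.43 = 5.180171


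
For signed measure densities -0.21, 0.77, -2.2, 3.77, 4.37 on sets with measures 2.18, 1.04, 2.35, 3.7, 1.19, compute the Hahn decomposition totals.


Step 1: Compute signed measure on each set:
  Set 1: -0.21 * 2.18 = -0.4578
  Set 2: 0.77 * 1.04 = 0.8008
  Set 3: -2.2 * 2.35 = -5.17
  Set 4: 3.77 * 3.7 = 13.949
  Set 5: 4.37 * 1.19 = 5.2003
Step 2: Total signed measure = (-0.4578) + (0.8008) + (-5.17) + (13.949) + (5.2003)
     = 14.3223
Step 3: Positive part mu+(X) = sum of positive contributions = 19.9501
Step 4: Negative part mu-(X) = |sum of negative contributions| = 5.6278


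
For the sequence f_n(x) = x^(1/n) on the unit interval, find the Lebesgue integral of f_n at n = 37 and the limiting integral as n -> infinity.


At n = 37: f_37(x) = x^(1/37).
Step 1: integral(x^(1/37), 0, 1) = [x^(1/37+1) / (1/37+1)] from 0 to 1
     = 1 / (1/37 + 1) = 1 / ((37+1)/37) = 37/(37+1)
     = 37/38 = 0.973684
Step 2: As n -> infinity, f_n(x) = x^(1/n) -> 1 for x in (0,1], and f_n is increasing in n.
By MCT, lim_n integral(f_n) = integral(lim_n f_n) = integral(1, 0, 1) = 1.
Step 3: Verify convergence: 37/38 = 0.973684 -> 1


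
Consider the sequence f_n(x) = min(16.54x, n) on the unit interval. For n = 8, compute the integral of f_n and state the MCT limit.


f(x) = 16.54x on [0,1]; f_n(x) = min(16.54x, n). At n = 8:
Step 1: f(x) reaches 8 at x = 8/16.54 = 0.483676
Step 2: integral(f_8) = integral(16.54x, 0, 0.483676) + integral(8, 0.483676, 1)
       = 16.54*0.483676^2/2 + 8*(1 - 0.483676)
       = 1.934704 + 4.130593
       = 6.065296
Step 3: As n -> infinity, f_n increases to f, so by MCT integral(f_n) -> integral(f) = 16.54/2 = 8.27.
Convergence: integral(f_8) = 6.065296 -> 8.27 as n -> infinity


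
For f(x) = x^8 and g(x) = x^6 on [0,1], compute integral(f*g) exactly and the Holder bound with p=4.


Step 1: Exact integral of f*g = integral(x^14, 0, 1) = 1/15
     = 0.066667
Step 2: Holder bound with p=4, q=1.333333:
  ||f||_p = (integral x^32 dx)^(1/4) = (1/33)^(1/4) = 0.417226
  ||g||_q = (integral x^8 dx)^(1/1.333333) = (1/9)^(1/1.333333) = 0.19245
Step 3: Holder bound = ||f||_p * ||g||_q = 0.417226 * 0.19245 = 0.080295
Verification: 0.066667 <= 0.080295 (Holder holds)


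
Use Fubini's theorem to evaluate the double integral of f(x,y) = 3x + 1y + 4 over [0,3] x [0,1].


By Fubini, integrate in x first, then y.
Step 1: Fix y, integrate over x in [0,3]:
  integral(3x + 1y + 4, x=0..3)
  = 3*(3^2 - 0^2)/2 + (1y + 4)*(3 - 0)
  = 13.5 + (1y + 4)*3
  = 13.5 + 3y + 12
  = 25.5 + 3y
Step 2: Integrate over y in [0,1]:
  integral(25.5 + 3y, y=0..1)
  = 25.5*1 + 3*(1^2 - 0^2)/2
  = 25.5 + 1.5
  = 27


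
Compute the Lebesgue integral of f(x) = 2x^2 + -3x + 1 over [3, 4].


The Lebesgue integral of a Riemann-integrable function agrees with the Riemann integral.
Antiderivative F(x) = (2/3)x^3 + (-3/2)x^2 + 1x
F(4) = (2/3)*4^3 + (-3/2)*4^2 + 1*4
     = (2/3)*64 + (-3/2)*16 + 1*4
     = 42.666667 + -24 + 4
     = 22.666667
F(3) = 7.5
Integral = F(4) - F(3) = 22.666667 - 7.5 = 15.166667


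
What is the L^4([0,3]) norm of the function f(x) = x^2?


Step 1: ||f||_4 = (integral_0^3 |x^2|^4 dx)^(1/4)
     = (integral_0^3 x^8 dx)^(1/4)
Step 2: integral_0^3 x^8 dx = [x^9/(9)] from 0 to 3 = 3^9/9
     = 19683/9 = 2187
Step 3: ||f||_4 = (2187)^(1/4) = 6.838521


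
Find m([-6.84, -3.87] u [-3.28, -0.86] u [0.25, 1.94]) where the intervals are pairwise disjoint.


For pairwise disjoint intervals, m(union) = sum of lengths.
= (-3.87 - -6.84) + (-0.86 - -3.28) + (1.94 - 0.25)
= 2.97 + 2.42 + 1.69
= 7.08


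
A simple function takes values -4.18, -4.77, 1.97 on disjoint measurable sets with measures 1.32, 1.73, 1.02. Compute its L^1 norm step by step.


Step 1: Compute |f_i|^1 for each value:
  |-4.18|^1 = 4.18
  |-4.77|^1 = 4.77
  |1.97|^1 = 1.97
Step 2: Multiply by measures and sum:
  4.18 * 1.32 = 5.5176
  4.77 * 1.73 = 8.2521
  1.97 * 1.02 = 2.0094
Sum = 5.5176 + 8.2521 + 2.0094 = 15.7791
Step 3: Take the p-th root:
||f||_1 = (15.7791)^(1/1) = 15.7791


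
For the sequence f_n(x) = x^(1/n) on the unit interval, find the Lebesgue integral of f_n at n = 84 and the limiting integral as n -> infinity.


At n = 84: f_84(x) = x^(1/84).
Step 1: integral(x^(1/84), 0, 1) = [x^(1/84+1) / (1/84+1)] from 0 to 1
     = 1 / (1/84 + 1) = 1 / ((84+1)/84) = 84/(84+1)
     = 84/85 = 0.988235
Step 2: As n -> infinity, f_n(x) = x^(1/n) -> 1 for x in (0,1], and f_n is increasing in n.
By MCT, lim_n integral(f_n) = integral(lim_n f_n) = integral(1, 0, 1) = 1.
Step 3: Verify convergence: 84/85 = 0.988235 -> 1


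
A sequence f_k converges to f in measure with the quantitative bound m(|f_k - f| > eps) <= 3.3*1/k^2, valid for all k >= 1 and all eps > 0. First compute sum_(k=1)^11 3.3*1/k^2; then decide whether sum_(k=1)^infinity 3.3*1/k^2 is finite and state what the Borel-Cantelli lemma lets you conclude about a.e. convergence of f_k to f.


Step 1: List the terms 3.3*1/k^2 for k = 1 to 11:
  k=1: 3.3
  k=2: 0.825
  k=3: 0.366667
  k=4: 0.20625
  k=5: 0.132
  k=6: 0.091667
  k=7: 0.067347
  k=8: 0.051562
  k=9: 0.040741
  k=10: 0.033
  k=11: 0.027273
Step 2: Partial sum = 3.3 + 0.825 + 0.366667 + 0.20625 + 0.132 + 0.091667 + 0.067347 + 0.051562 + 0.040741 + 0.033 + 0.027273
     = 5.141506
Step 3: The full series sum_(k>=1) 3.3*1/k^2 converges (p-series with p = 2 > 1; a constant multiple of a convergent series converges).
Step 4: Fix eps > 0. Since sum_k m(|f_k - f| > eps) < infinity, the Borel-Cantelli lemma gives
        m(limsup_k {|f_k - f| > eps}) = 0, i.e. for a.e. x, |f_k(x) - f(x)| <= eps for all large k.
        Applying this with eps = 1/j for j = 1, 2, ... and intersecting the countably many full-measure sets,
        for a.e. x we get limsup_k |f_k(x) - f(x)| <= 1/j for every j, hence f_k -> f almost everywhere.
Conclusion: series converges; Borel-Cantelli yields f_k -> f a.e.


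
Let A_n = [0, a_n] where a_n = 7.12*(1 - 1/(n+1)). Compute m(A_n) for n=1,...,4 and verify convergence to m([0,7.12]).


By continuity of measure from below: if A_n increases to A, then m(A_n) -> m(A).
Here A = [0, 7.12], so m(A) = 7.12
Step 1: a_1 = 7.12*(1 - 1/2) = 3.56, m(A_1) = 3.56
Step 2: a_2 = 7.12*(1 - 1/3) = 4.7467, m(A_2) = 4.7467
Step 3: a_3 = 7.12*(1 - 1/4) = 5.34, m(A_3) = 5.34
Step 4: a_4 = 7.12*(1 - 1/5) = 5.696, m(A_4) = 5.696
Limit: m(A_n) -> m([0,7.12]) = 7.12


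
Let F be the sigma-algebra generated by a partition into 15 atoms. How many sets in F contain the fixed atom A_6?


Each element of F is a union of some subset S of the 15 atoms.
The element contains A_6 iff A_6 is in S.
So we count subsets S of {A_1,...,A_15} with A_6 in S: choose freely among the other 14 atoms.
Count = 2^(15-1) = 2^14 = 16384.


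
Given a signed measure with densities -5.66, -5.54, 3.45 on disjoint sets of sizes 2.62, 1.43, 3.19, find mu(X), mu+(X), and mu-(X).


Step 1: Compute signed measure on each set:
  Set 1: -5.66 * 2.62 = -14.8292
  Set 2: -5.54 * 1.43 = -7.9222
  Set 3: 3.45 * 3.19 = 11.0055
Step 2: Total signed measure = (-14.8292) + (-7.9222) + (11.0055)
     = -11.7459
Step 3: Positive part mu+(X) = sum of positive contributions = 11.0055
Step 4: Negative part mu-(X) = |sum of negative contributions| = 22.7514


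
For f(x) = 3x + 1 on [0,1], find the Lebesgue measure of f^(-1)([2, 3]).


f^(-1)([2, 3]) = {x : 2 <= 3x + 1 <= 3}
Solving: (2 - 1)/3 <= x <= (3 - 1)/3
= [0.333333, 0.666667]
Intersecting with [0,1]: [0.333333, 0.666667]
Measure = 0.666667 - 0.333333 = 0.333333


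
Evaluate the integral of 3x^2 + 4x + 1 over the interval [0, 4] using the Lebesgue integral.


The Lebesgue integral of a Riemann-integrable function agrees with the Riemann integral.
Antiderivative F(x) = (3/3)x^3 + (4/2)x^2 + 1x
F(4) = (3/3)*4^3 + (4/2)*4^2 + 1*4
     = (3/3)*64 + (4/2)*16 + 1*4
     = 64 + 32 + 4
     = 100
F(0) = 0.0
Integral = F(4) - F(0) = 100 - 0.0 = 100


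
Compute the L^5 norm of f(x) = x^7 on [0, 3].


Step 1: ||f||_5 = (integral_0^3 |x^7|^5 dx)^(1/5)
     = (integral_0^3 x^35 dx)^(1/5)
Step 2: integral_0^3 x^35 dx = [x^36/(36)] from 0 to 3 = 3^36/36
     = 150094635296999121/36 = 4.169295e+15
Step 3: ||f||_5 = (4.169295e+15)^(1/5) = 1330.492816


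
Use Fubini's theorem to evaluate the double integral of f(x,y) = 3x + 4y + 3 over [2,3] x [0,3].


By Fubini, integrate in x first, then y.
Step 1: Fix y, integrate over x in [2,3]:
  integral(3x + 4y + 3, x=2..3)
  = 3*(3^2 - 2^2)/2 + (4y + 3)*(3 - 2)
  = 7.5 + (4y + 3)*1
  = 7.5 + 4y + 3
  = 10.5 + 4y
Step 2: Integrate over y in [0,3]:
  integral(10.5 + 4y, y=0..3)
  = 10.5*3 + 4*(3^2 - 0^2)/2
  = 31.5 + 18
  = 49.5


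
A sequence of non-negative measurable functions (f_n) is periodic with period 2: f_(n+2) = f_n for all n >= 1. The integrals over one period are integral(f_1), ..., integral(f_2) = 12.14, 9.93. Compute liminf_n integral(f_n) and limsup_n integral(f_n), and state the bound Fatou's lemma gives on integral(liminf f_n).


The sequence (integral(f_n)) is periodic with period 2, repeating the values 12.14, 9.93 indefinitely.
Step 1: For a periodic sequence, every tail (a_m, a_(m+1), ...) contains all 2 period values infinitely often.
Step 2: Hence inf of every tail = min of the period values = min(12.14, 9.93) = 9.93.
        liminf_n integral(f_n) = sup over m of (inf of tail from m) = 9.93.
Step 3: Similarly sup of every tail = max of the period values = 12.14.
        limsup_n integral(f_n) = 12.14.
Step 4: Fatou's lemma: integral(liminf_n f_n) <= liminf_n integral(f_n) = 9.93.
        So the integral of the pointwise liminf is at most 9.93.


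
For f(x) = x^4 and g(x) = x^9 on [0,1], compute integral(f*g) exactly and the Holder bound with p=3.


Step 1: Exact integral of f*g = integral(x^13, 0, 1) = 1/14
     = 0.071429
Step 2: Holder bound with p=3, q=1.5:
  ||f||_p = (integral x^12 dx)^(1/3) = (1/13)^(1/3) = 0.42529
  ||g||_q = (integral x^13.5 dx)^(1/1.5) = (1/14.5)^(1/1.5) = 0.168172
Step 3: Holder bound = ||f||_p * ||g||_q = 0.42529 * 0.168172 = 0.071522
Verification: 0.071429 <= 0.071522 (Holder holds)


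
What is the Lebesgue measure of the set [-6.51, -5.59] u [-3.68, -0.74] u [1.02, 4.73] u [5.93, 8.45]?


For pairwise disjoint intervals, m(union) = sum of lengths.
= (-5.59 - -6.51) + (-0.74 - -3.68) + (4.73 - 1.02) + (8.45 - 5.93)
= 0.92 + 2.94 + 3.71 + 2.52
= 10.09


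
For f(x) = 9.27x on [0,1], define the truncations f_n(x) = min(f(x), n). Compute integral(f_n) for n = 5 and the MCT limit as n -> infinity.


f(x) = 9.27x on [0,1]; f_n(x) = min(9.27x, n). At n = 5:
Step 1: f(x) reaches 5 at x = 5/9.27 = 0.539374
Step 2: integral(f_5) = integral(9.27x, 0, 0.539374) + integral(5, 0.539374, 1)
       = 9.27*0.539374^2/2 + 5*(1 - 0.539374)
       = 1.348436 + 2.303128
       = 3.651564
Step 3: As n -> infinity, f_n increases to f, so by MCT integral(f_n) -> integral(f) = 9.27/2 = 4.635.
Convergence: integral(f_5) = 3.651564 -> 4.635 as n -> infinity


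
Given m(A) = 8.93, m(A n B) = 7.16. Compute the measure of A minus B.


m(A \ B) = m(A) - m(A n B)
= 8.93 - 7.16
= 1.77


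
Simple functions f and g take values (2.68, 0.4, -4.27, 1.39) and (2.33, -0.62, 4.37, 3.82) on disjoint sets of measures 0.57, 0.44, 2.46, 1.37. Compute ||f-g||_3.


Step 1: Compute differences f_i - g_i:
  2.68 - 2.33 = 0.35
  0.4 - -0.62 = 1.02
  -4.27 - 4.37 = -8.64
  1.39 - 3.82 = -2.43
Step 2: Compute |diff|^3 * measure for each set:
  |0.35|^3 * 0.57 = 0.042875 * 0.57 = 0.024439
  |1.02|^3 * 0.44 = 1.061208 * 0.44 = 0.466932
  |-8.64|^3 * 2.46 = 644.972544 * 2.46 = 1586.632458
  |-2.43|^3 * 1.37 = 14.348907 * 1.37 = 19.658003
Step 3: Sum = 1606.781831
Step 4: ||f-g||_3 = (1606.781831)^(1/3) = 11.712573


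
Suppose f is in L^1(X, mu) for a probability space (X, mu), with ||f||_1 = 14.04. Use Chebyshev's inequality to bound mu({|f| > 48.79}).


Chebyshev/Markov inequality: mu(|f| > eps) <= (||f||_p / eps)^p
Step 1: ||f||_1 / eps = 14.04 / 48.79 = 0.287764
Step 2: Raise to power p = 1:
  (0.287764)^1 = 0.287764
Step 3: Therefore mu(|f| > 48.79) <= 0.287764


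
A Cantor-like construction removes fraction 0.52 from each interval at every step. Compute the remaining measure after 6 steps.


Step 1: At each step, fraction remaining = 1 - 0.52 = 0.48
Step 2: After 6 steps, measure = (0.48)^6
Step 3: Computing the power step by step:
  After step 1: 0.48
  After step 2: 0.2304
  After step 3: 0.110592
  After step 4: 0.053084
  After step 5: 0.02548
  ...
Result = 0.012231


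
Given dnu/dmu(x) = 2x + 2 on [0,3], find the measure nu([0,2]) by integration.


nu(A) = integral_A (dnu/dmu) dmu = integral_0^2 (2x + 2) dx
Step 1: Antiderivative F(x) = (2/2)x^2 + 2x
Step 2: F(2) = (2/2)*2^2 + 2*2 = 4 + 4 = 8
Step 3: F(0) = (2/2)*0^2 + 2*0 = 0.0 + 0 = 0.0
Step 4: nu([0,2]) = F(2) - F(0) = 8 - 0.0 = 8


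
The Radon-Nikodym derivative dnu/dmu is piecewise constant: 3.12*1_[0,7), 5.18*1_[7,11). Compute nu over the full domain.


Integrate each piece of the Radon-Nikodym derivative:
Step 1: integral_0^7 3.12 dx = 3.12*(7-0) = 3.12*7 = 21.84
Step 2: integral_7^11 5.18 dx = 5.18*(11-7) = 5.18*4 = 20.72
Total: 21.84 + 20.72 = 42.56


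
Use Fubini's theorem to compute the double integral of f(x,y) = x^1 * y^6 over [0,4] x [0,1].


By Fubini's theorem, the double integral factors as a product of single integrals:
Step 1: integral_0^4 x^1 dx = [x^2/2] from 0 to 4
     = 4^2/2 = 8
Step 2: integral_0^1 y^6 dy = [y^7/7] from 0 to 1
     = 1^7/7 = 0.142857
Step 3: Double integral = 8 * 0.142857 = 1.142857


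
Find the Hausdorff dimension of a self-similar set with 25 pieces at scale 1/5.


For a self-similar set with N copies scaled by 1/r:
dim_H = log(N)/log(r) = log(25)/log(5)
= 3.218876/1.609438
= 2


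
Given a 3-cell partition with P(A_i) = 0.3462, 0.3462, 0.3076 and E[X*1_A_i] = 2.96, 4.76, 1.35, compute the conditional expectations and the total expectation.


For each cell A_i: E[X|A_i] = E[X*1_A_i] / P(A_i)
Step 1: E[X|A_1] = 2.96 / 0.3462 = 8.549971
Step 2: E[X|A_2] = 4.76 / 0.3462 = 13.749278
Step 3: E[X|A_3] = 1.35 / 0.3076 = 4.388817
Verification: E[X] = sum E[X*1_A_i] = 2.96 + 4.76 + 1.35 = 9.07


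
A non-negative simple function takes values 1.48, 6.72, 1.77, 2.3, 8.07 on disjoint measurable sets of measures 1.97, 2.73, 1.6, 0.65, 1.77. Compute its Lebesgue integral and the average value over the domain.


Step 1: Integral = sum(value_i * measure_i)
= 1.48*1.97 + 6.72*2.73 + 1.77*1.6 + 2.3*0.65 + 8.07*1.77
= 2.9156 + 18.3456 + 2.832 + 1.495 + 14.2839
= 39.8721
Step 2: Total measure of domain = 1.97 + 2.73 + 1.6 + 0.65 + 1.77 = 8.72
Step 3: Average value = 39.8721 / 8.72 = 4.572489


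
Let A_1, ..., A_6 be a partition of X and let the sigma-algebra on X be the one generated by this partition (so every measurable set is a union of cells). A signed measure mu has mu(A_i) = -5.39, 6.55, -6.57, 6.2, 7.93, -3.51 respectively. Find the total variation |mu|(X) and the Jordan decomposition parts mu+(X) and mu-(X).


Step 1: Every measurable set is a union of atoms (the cells / points), so a Hahn decomposition is
  obtained by grouping atoms by sign: P = union of atoms with mu > 0, N = union of the remaining atoms.
  Atoms in P (indices): 2, 4, 5;  atoms in N (indices): 1, 3, 6
  Positive values: 6.55, 6.2, 7.93
  Negative values: -5.39, -6.57, -3.51
Step 2: mu+(X) = mu(P) = sum of positive atom values = 20.68
Step 3: mu-(X) = -mu(N) = sum of |negative atom values| = 15.47
Step 4: |mu|(X) = mu+(X) + mu-(X) = 20.68 + 15.47 = 36.15


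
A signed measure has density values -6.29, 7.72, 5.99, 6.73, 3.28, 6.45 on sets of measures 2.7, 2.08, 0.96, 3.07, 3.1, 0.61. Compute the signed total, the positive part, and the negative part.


Step 1: Compute signed measure on each set:
  Set 1: -6.29 * 2.7 = -16.983
  Set 2: 7.72 * 2.08 = 16.0576
  Set 3: 5.99 * 0.96 = 5.7504
  Set 4: 6.73 * 3.07 = 20.6611
  Set 5: 3.28 * 3.1 = 10.168
  Set 6: 6.45 * 0.61 = 3.9345
Step 2: Total signed measure = (-16.983) + (16.0576) + (5.7504) + (20.6611) + (10.168) + (3.9345)
     = 39.5886
Step 3: Positive part mu+(X) = sum of positive contributions = 56.5716
Step 4: Negative part mu-(X) = |sum of negative contributions| = 16.983


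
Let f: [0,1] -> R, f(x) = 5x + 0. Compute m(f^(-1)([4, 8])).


f^(-1)([4, 8]) = {x : 4 <= 5x + 0 <= 8}
Solving: (4 - 0)/5 <= x <= (8 - 0)/5
= [0.8, 1.6]
Intersecting with [0,1]: [0.8, 1]
Measure = 1 - 0.8 = 0.2


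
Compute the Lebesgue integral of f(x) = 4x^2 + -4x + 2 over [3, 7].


The Lebesgue integral of a Riemann-integrable function agrees with the Riemann integral.
Antiderivative F(x) = (4/3)x^3 + (-4/2)x^2 + 2x
F(7) = (4/3)*7^3 + (-4/2)*7^2 + 2*7
     = (4/3)*343 + (-4/2)*49 + 2*7
     = 457.333333 + -98 + 14
     = 373.333333
F(3) = 24
Integral = F(7) - F(3) = 373.333333 - 24 = 349.333333


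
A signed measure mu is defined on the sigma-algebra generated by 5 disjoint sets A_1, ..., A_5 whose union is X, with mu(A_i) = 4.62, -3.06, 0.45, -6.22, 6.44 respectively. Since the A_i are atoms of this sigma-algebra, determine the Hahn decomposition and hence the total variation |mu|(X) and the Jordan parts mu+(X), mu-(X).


Step 1: Every measurable set is a union of atoms (the cells / points), so a Hahn decomposition is
  obtained by grouping atoms by sign: P = union of atoms with mu > 0, N = union of the remaining atoms.
  Atoms in P (indices): 1, 3, 5;  atoms in N (indices): 2, 4
  Positive values: 4.62, 0.45, 6.44
  Negative values: -3.06, -6.22
Step 2: mu+(X) = mu(P) = sum of positive atom values = 11.51
Step 3: mu-(X) = -mu(N) = sum of |negative atom values| = 9.28
Step 4: |mu|(X) = mu+(X) + mu-(X) = 11.51 + 9.28 = 20.79


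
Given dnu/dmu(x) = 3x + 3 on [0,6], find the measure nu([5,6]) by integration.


nu(A) = integral_A (dnu/dmu) dmu = integral_5^6 (3x + 3) dx
Step 1: Antiderivative F(x) = (3/2)x^2 + 3x
Step 2: F(6) = (3/2)*6^2 + 3*6 = 54 + 18 = 72
Step 3: F(5) = (3/2)*5^2 + 3*5 = 37.5 + 15 = 52.5
Step 4: nu([5,6]) = F(6) - F(5) = 72 - 52.5 = 19.5


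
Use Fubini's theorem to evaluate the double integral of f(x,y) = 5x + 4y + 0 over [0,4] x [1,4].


By Fubini, integrate in x first, then y.
Step 1: Fix y, integrate over x in [0,4]:
  integral(5x + 4y + 0, x=0..4)
  = 5*(4^2 - 0^2)/2 + (4y + 0)*(4 - 0)
  = 40 + (4y + 0)*4
  = 40 + 16y + 0
  = 40 + 16y
Step 2: Integrate over y in [1,4]:
  integral(40 + 16y, y=1..4)
  = 40*3 + 16*(4^2 - 1^2)/2
  = 120 + 120
  = 240


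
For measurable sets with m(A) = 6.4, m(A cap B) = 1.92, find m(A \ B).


m(A \ B) = m(A) - m(A n B)
= 6.4 - 1.92
= 4.48


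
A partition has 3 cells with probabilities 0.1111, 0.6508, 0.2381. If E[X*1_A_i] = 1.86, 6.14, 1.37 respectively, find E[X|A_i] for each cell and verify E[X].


For each cell A_i: E[X|A_i] = E[X*1_A_i] / P(A_i)
Step 1: E[X|A_1] = 1.86 / 0.1111 = 16.741674
Step 2: E[X|A_2] = 6.14 / 0.6508 = 9.434542
Step 3: E[X|A_3] = 1.37 / 0.2381 = 5.753885
Verification: E[X] = sum E[X*1_A_i] = 1.86 + 6.14 + 1.37 = 9.37


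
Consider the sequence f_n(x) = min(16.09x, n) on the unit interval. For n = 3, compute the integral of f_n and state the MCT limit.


f(x) = 16.09x on [0,1]; f_n(x) = min(16.09x, n). At n = 3:
Step 1: f(x) reaches 3 at x = 3/16.09 = 0.186451
Step 2: integral(f_3) = integral(16.09x, 0, 0.186451) + integral(3, 0.186451, 1)
       = 16.09*0.186451^2/2 + 3*(1 - 0.186451)
       = 0.279677 + 2.440646
       = 2.720323
Step 3: As n -> infinity, f_n increases to f, so by MCT integral(f_n) -> integral(f) = 16.09/2 = 8.045.
Convergence: integral(f_3) = 2.720323 -> 8.045 as n -> infinity


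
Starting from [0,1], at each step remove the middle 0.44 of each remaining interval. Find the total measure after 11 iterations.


Step 1: At each step, fraction remaining = 1 - 0.44 = 0.56
Step 2: After 11 steps, measure = (0.56)^11
Result = 0.001699


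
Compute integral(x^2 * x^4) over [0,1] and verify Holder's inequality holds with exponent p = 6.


Step 1: Exact integral of f*g = integral(x^6, 0, 1) = 1/7
     = 0.142857
Step 2: Holder bound with p=6, q=1.2:
  ||f||_p = (integral x^12 dx)^(1/6) = (1/13)^(1/6) = 0.652143
  ||g||_q = (integral x^4.8 dx)^(1/1.2) = (1/5.8)^(1/1.2) = 0.231105
Step 3: Holder bound = ||f||_p * ||g||_q = 0.652143 * 0.231105 = 0.150714
Verification: 0.142857 <= 0.150714 (Holder holds)


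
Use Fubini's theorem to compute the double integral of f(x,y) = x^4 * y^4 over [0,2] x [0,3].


By Fubini's theorem, the double integral factors as a product of single integrals:
Step 1: integral_0^2 x^4 dx = [x^5/5] from 0 to 2
     = 2^5/5 = 6.4
Step 2: integral_0^3 y^4 dy = [y^5/5] from 0 to 3
     = 3^5/5 = 48.6
Step 3: Double integral = 6.4 * 48.6 = 311.04


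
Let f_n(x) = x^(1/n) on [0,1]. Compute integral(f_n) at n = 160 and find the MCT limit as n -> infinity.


At n = 160: f_160(x) = x^(1/160).
Step 1: integral(x^(1/160), 0, 1) = [x^(1/160+1) / (1/160+1)] from 0 to 1
     = 1 / (1/160 + 1) = 1 / ((160+1)/160) = 160/(160+1)
     = 160/161 = 0.993789
Step 2: As n -> infinity, f_n(x) = x^(1/n) -> 1 for x in (0,1], and f_n is increasing in n.
By MCT, lim_n integral(f_n) = integral(lim_n f_n) = integral(1, 0, 1) = 1.
Step 3: Verify convergence: 160/161 = 0.993789 -> 1
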